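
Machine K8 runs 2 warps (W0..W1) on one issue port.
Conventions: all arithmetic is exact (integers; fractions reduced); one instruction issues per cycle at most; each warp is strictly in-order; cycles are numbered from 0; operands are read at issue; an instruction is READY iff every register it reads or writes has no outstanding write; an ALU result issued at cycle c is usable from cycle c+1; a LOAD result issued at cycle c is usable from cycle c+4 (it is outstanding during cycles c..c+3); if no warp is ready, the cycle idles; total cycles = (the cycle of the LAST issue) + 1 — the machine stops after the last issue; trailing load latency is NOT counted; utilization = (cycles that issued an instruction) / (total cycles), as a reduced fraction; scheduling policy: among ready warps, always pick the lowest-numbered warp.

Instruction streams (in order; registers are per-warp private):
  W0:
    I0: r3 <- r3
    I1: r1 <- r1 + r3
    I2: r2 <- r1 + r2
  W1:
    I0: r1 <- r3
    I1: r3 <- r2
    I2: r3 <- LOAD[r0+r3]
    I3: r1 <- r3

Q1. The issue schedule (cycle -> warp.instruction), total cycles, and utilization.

cycle 0: W0.I0
cycle 1: W0.I1
cycle 2: W0.I2
cycle 3: W1.I0
cycle 4: W1.I1
cycle 5: W1.I2
cycle 6: idle
cycle 7: idle
cycle 8: idle
cycle 9: W1.I3

Answer: 10 cycles, utilization 7/10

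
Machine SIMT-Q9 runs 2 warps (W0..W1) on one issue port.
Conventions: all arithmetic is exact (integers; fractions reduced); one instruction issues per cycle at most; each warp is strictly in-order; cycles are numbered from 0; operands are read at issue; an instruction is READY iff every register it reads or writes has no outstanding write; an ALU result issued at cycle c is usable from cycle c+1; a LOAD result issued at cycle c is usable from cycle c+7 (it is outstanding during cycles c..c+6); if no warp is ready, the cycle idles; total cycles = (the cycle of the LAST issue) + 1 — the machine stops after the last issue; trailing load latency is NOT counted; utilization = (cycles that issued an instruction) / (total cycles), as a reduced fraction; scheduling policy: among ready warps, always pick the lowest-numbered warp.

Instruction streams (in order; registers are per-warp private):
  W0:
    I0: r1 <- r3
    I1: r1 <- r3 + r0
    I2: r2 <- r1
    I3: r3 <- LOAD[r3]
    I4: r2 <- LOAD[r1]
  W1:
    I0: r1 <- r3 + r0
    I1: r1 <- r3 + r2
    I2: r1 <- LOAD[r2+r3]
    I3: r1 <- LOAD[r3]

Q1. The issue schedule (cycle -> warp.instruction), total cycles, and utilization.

cycle 0: W0.I0
cycle 1: W0.I1
cycle 2: W0.I2
cycle 3: W0.I3
cycle 4: W0.I4
cycle 5: W1.I0
cycle 6: W1.I1
cycle 7: W1.I2
cycle 8: idle
cycle 9: idle
cycle 10: idle
cycle 11: idle
cycle 12: idle
cycle 13: idle
cycle 14: W1.I3

Answer: 15 cycles, utilization 3/5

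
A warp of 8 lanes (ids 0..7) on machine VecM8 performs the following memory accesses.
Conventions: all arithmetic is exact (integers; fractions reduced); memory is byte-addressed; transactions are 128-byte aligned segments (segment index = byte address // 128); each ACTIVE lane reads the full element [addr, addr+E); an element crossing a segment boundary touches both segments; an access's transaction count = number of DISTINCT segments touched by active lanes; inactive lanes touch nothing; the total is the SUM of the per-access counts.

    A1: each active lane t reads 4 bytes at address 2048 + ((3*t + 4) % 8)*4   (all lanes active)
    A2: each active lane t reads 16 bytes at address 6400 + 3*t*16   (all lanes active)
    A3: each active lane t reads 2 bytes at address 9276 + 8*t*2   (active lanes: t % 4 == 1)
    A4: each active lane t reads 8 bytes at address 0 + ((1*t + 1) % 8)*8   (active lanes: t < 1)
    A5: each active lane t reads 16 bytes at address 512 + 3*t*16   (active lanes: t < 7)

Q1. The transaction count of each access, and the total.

A1: 1 transaction
A2: 3 transactions
A3: 2 transactions
A4: 1 transaction
A5: 3 transactions

Answer: 1,3,2,1,3; total 10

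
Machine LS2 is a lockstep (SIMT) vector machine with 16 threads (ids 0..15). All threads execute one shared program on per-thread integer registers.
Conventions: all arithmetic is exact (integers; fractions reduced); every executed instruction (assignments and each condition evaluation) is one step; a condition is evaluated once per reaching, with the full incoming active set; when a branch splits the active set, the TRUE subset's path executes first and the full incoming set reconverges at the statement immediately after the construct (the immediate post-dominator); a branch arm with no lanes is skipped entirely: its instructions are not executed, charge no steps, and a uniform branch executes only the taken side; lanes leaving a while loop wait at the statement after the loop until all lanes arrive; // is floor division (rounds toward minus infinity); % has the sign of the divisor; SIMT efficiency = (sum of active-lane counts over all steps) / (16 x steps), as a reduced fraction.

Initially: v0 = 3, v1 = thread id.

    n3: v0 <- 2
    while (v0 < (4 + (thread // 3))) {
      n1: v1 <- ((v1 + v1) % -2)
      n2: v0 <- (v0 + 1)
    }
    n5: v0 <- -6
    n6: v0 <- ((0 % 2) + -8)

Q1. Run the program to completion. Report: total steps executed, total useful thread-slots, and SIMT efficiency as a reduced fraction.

Answer: 25 steps, 265 useful, 53/80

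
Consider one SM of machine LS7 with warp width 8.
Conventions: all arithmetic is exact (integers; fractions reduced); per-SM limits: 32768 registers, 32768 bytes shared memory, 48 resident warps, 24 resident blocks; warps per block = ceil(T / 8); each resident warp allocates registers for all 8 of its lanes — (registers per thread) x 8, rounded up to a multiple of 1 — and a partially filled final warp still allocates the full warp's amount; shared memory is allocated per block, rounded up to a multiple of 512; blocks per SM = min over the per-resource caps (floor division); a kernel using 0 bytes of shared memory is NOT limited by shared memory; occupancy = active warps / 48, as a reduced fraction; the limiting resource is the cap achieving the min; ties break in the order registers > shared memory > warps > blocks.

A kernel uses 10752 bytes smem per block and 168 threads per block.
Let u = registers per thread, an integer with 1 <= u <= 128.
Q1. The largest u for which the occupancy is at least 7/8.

Answer: u = 97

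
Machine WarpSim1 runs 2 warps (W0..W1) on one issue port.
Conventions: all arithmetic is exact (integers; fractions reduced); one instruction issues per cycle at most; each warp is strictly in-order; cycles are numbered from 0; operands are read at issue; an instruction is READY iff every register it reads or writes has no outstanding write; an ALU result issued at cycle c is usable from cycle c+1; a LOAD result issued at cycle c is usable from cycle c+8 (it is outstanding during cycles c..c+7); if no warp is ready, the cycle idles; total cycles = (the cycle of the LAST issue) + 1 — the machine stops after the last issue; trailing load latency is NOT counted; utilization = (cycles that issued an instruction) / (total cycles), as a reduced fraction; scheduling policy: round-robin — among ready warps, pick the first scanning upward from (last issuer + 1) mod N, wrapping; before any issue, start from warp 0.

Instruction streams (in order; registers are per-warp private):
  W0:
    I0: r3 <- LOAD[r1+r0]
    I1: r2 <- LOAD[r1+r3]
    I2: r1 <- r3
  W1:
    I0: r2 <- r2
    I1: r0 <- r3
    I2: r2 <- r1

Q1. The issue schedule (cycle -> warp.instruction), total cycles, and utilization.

cycle 0: W0.I0
cycle 1: W1.I0
cycle 2: W1.I1
cycle 3: W1.I2
cycle 4: idle
cycle 5: idle
cycle 6: idle
cycle 7: idle
cycle 8: W0.I1
cycle 9: W0.I2

Answer: 10 cycles, utilization 3/5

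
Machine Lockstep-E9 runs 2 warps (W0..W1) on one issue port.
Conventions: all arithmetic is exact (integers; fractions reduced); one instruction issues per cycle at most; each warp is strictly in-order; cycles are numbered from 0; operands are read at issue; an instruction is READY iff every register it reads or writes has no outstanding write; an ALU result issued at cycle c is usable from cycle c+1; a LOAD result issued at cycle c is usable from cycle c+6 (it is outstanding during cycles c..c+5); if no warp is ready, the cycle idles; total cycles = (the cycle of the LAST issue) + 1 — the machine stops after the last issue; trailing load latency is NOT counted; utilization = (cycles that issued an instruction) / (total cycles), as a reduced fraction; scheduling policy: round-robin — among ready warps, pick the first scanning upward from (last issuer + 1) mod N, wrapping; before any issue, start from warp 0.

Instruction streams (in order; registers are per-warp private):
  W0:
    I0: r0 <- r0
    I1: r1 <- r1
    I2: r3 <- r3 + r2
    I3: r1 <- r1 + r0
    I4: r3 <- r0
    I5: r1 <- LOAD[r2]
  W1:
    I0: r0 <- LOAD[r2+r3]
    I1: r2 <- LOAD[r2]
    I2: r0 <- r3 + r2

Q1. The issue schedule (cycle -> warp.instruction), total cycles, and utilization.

cycle 0: W0.I0
cycle 1: W1.I0
cycle 2: W0.I1
cycle 3: W1.I1
cycle 4: W0.I2
cycle 5: W0.I3
cycle 6: W0.I4
cycle 7: W0.I5
cycle 8: idle
cycle 9: W1.I2

Answer: 10 cycles, utilization 9/10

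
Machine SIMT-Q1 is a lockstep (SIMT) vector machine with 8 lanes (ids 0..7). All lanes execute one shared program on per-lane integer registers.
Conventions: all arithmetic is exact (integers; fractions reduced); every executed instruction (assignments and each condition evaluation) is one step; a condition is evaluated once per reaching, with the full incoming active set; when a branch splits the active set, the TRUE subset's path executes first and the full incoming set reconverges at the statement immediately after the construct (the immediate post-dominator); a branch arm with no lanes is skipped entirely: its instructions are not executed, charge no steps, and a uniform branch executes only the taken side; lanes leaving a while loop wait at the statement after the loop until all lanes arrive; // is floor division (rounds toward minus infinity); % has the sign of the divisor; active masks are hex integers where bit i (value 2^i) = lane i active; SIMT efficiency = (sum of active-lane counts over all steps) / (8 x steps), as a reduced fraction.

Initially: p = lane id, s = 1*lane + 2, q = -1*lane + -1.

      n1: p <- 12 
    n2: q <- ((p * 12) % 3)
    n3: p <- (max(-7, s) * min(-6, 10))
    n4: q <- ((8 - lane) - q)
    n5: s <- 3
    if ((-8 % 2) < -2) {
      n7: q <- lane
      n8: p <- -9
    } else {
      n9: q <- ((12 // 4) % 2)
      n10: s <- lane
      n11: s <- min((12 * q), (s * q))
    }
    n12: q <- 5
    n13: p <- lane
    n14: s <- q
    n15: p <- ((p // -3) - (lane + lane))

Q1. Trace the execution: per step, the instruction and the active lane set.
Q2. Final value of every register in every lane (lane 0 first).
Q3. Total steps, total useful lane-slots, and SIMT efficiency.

step 0: p <- 12                      0xff
step 1: q <- ((p * 12) % 3)          0xff
step 2: p <- (max(-7, s) * min(-6, 10)) 0xff
step 3: q <- ((8 - lane) - q)        0xff
step 4: s <- 3                       0xff
step 5: eval ((-8 % 2) < -2)         0xff
step 6: q <- ((12 // 4) % 2)         0xff
step 7: s <- lane                    0xff
step 8: s <- min((12 * q), (s * q))  0xff
step 9: q <- 5                       0xff
step 10: p <- lane                    0xff
step 11: s <- q                       0xff
step 12: p <- ((p // -3) - (lane + lane)) 0xff

Answer: 13 steps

p: 0,-3,-5,-7,-10,-12,-14,-17
s: 5,5,5,5,5,5,5,5
q: 5,5,5,5,5,5,5,5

steps = 13; useful = 104; efficiency = 104/104 = 1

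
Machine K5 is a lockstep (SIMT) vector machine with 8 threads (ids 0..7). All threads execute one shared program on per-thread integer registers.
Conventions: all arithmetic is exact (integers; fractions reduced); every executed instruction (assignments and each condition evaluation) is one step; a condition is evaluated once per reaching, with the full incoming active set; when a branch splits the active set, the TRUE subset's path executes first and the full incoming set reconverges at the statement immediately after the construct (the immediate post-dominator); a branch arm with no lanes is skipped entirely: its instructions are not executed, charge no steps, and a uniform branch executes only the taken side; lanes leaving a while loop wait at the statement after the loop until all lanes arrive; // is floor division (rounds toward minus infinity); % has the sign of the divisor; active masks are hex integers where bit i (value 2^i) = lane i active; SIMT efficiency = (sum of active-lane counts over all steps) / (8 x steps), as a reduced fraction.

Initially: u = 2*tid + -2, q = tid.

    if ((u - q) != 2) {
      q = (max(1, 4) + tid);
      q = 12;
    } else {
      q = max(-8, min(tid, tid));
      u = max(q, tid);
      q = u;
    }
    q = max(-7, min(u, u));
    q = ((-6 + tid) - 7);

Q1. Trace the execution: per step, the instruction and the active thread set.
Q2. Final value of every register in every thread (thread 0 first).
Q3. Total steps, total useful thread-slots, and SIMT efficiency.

step 0: eval ((u - q) != 2)          0xff
step 1: q <- (max(1, 4) + tid)       0xef
step 2: q <- 12                      0xef
step 3: q <- max(-8, min(tid, tid))  0x10
step 4: u <- max(q, tid)             0x10
step 5: q <- u                       0x10
step 6: q <- max(-7, min(u, u))      0xff
step 7: q <- ((-6 + tid) - 7)        0xff

Answer: 8 steps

u: -2,0,2,4,4,8,10,12
q: -13,-12,-11,-10,-9,-8,-7,-6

steps = 8; useful = 41; efficiency = 41/64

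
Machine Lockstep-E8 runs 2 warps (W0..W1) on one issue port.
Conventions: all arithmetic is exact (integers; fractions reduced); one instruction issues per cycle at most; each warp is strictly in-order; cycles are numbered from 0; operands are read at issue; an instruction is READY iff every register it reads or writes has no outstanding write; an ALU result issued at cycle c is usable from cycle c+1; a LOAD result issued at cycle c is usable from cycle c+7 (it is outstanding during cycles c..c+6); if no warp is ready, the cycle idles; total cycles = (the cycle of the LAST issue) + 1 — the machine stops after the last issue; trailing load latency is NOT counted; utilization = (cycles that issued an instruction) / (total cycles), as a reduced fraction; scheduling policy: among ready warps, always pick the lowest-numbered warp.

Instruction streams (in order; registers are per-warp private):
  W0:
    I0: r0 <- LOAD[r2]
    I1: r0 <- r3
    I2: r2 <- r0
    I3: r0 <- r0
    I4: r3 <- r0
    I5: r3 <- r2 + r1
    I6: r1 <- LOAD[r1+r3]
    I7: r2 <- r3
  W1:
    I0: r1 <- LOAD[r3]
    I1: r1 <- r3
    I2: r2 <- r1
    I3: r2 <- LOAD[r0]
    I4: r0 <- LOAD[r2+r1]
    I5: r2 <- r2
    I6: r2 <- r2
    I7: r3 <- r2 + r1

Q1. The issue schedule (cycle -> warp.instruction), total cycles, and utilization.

cycle 0: W0.I0
cycle 1: W1.I0
cycle 2: idle
cycle 3: idle
cycle 4: idle
cycle 5: idle
cycle 6: idle
cycle 7: W0.I1
cycle 8: W0.I2
cycle 9: W0.I3
cycle 10: W0.I4
cycle 11: W0.I5
cycle 12: W0.I6
cycle 13: W0.I7
cycle 14: W1.I1
cycle 15: W1.I2
cycle 16: W1.I3
cycle 17: idle
cycle 18: idle
cycle 19: idle
cycle 20: idle
cycle 21: idle
cycle 22: idle
cycle 23: W1.I4
cycle 24: W1.I5
cycle 25: W1.I6
cycle 26: W1.I7

Answer: 27 cycles, utilization 16/27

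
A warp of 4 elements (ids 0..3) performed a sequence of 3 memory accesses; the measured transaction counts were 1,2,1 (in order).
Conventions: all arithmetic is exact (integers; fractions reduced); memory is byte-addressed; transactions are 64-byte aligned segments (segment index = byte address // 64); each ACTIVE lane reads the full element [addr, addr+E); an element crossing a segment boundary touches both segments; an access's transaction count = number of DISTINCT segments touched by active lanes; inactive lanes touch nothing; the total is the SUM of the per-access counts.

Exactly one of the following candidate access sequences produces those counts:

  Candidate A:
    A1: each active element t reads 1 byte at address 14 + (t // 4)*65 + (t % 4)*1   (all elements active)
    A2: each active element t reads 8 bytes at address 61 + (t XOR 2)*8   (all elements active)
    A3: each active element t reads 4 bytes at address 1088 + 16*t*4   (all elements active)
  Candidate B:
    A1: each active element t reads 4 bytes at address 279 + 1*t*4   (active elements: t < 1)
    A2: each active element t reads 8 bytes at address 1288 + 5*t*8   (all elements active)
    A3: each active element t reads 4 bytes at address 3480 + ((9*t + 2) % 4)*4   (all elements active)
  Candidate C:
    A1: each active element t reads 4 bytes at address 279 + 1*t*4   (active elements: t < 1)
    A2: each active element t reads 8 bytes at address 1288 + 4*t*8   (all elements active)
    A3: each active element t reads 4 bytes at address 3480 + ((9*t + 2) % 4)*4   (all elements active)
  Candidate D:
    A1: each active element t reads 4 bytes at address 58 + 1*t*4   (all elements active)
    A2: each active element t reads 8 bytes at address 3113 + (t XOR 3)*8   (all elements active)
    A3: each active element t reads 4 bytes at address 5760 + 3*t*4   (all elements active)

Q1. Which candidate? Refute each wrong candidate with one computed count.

A: A3 gives 4 transactions, not 1
B: A2 gives 3 transactions, not 2
D: A1 gives 2 transactions, not 1
C: all counts match (1,2,1)

Answer: C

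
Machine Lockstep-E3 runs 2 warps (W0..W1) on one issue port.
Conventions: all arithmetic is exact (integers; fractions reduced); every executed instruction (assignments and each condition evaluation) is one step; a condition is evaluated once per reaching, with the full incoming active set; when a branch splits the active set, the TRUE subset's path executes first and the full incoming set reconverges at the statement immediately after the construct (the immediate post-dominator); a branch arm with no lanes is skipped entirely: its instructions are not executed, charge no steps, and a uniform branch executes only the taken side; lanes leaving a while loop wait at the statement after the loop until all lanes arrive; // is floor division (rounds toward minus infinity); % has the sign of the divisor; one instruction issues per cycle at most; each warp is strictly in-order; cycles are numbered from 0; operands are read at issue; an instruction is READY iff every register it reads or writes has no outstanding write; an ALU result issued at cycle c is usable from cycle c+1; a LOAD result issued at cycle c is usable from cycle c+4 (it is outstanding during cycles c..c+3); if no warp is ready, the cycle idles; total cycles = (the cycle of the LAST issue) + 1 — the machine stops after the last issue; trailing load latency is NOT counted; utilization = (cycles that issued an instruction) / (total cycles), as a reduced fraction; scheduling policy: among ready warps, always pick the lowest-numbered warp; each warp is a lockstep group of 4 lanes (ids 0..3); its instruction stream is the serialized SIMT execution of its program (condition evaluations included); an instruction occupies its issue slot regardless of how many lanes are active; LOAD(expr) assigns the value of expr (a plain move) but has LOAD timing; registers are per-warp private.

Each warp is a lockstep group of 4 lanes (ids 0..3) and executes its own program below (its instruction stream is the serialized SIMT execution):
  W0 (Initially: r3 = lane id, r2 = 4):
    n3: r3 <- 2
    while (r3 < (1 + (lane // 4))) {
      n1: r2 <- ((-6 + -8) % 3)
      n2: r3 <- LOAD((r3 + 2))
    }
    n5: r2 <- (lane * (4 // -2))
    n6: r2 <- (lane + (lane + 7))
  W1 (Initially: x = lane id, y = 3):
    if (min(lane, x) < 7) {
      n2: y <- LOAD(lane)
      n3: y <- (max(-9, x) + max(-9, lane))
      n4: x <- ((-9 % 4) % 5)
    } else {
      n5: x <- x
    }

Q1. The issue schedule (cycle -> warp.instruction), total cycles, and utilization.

cycle 0: W0.I0
cycle 1: W0.I1
cycle 2: W0.I2
cycle 3: W0.I3
cycle 4: W1.I0
cycle 5: W1.I1
cycle 6: idle
cycle 7: idle
cycle 8: idle
cycle 9: W1.I2
cycle 10: W1.I3

Answer: 11 cycles, utilization 8/11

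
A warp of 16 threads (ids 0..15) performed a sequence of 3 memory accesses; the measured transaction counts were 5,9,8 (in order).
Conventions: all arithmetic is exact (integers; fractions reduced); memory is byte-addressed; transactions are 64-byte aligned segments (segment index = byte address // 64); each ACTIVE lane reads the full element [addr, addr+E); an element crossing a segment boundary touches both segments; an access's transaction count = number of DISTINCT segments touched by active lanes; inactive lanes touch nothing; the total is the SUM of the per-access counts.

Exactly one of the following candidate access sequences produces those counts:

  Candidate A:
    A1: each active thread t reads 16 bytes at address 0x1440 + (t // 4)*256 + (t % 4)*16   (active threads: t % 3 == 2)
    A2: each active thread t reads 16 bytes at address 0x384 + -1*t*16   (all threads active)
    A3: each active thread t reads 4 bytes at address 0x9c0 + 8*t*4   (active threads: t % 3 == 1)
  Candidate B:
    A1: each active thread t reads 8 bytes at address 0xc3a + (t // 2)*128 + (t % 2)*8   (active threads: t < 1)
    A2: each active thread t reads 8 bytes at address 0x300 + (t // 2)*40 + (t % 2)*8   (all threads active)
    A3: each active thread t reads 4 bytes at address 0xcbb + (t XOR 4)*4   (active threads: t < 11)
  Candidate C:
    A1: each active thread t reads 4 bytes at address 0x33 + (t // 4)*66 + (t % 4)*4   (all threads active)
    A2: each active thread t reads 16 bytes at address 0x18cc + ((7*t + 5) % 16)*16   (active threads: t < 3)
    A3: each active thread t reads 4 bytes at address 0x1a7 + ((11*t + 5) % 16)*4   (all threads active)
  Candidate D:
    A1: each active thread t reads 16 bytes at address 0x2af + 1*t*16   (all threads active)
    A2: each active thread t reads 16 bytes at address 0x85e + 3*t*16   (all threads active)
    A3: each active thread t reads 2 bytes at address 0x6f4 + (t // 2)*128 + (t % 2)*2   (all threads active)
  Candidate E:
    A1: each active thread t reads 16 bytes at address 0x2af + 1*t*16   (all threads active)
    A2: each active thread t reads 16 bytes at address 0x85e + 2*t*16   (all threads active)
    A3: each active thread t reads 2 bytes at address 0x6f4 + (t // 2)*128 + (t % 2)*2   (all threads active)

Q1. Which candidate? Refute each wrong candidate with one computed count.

A: A1 gives 4 transactions, not 5
B: A1 gives 2 transactions, not 5
C: A2 gives 3 transactions, not 9
D: A2 gives 12 transactions, not 9
E: all counts match (5,9,8)

Answer: E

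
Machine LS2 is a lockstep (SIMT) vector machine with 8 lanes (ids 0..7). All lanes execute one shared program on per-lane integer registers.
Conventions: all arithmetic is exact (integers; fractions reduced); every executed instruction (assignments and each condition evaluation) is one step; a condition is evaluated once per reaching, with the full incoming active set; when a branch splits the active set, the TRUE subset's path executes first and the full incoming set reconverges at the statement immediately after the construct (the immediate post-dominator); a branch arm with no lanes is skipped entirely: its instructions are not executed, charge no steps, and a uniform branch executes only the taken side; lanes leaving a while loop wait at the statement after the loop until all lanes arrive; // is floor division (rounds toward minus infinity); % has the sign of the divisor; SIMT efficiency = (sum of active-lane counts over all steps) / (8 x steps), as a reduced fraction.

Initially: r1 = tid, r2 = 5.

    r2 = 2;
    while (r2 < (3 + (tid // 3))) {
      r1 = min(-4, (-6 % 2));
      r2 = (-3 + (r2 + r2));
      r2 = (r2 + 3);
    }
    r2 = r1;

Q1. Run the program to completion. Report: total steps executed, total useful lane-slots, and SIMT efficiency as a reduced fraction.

Answer: 11 steps, 64 useful, 8/11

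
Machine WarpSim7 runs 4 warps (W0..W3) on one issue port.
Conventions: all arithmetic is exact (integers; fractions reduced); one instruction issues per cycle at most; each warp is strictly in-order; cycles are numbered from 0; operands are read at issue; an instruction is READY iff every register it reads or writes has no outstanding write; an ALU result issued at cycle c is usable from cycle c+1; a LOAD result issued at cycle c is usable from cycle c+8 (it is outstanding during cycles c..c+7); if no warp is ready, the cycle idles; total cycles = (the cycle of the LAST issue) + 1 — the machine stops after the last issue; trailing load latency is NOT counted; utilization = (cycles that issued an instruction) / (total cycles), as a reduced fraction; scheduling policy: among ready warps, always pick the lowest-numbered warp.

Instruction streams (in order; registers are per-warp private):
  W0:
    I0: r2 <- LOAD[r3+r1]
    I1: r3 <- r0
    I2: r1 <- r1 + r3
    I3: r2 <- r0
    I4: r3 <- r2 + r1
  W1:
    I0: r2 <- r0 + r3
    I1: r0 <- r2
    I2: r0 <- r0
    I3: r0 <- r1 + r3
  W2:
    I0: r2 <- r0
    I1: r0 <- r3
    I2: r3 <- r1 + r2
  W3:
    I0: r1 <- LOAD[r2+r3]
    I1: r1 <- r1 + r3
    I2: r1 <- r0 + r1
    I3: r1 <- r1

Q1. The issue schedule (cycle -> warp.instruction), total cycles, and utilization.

cycle 0: W0.I0
cycle 1: W0.I1
cycle 2: W0.I2
cycle 3: W1.I0
cycle 4: W1.I1
cycle 5: W1.I2
cycle 6: W1.I3
cycle 7: W2.I0
cycle 8: W0.I3
cycle 9: W0.I4
cycle 10: W2.I1
cycle 11: W2.I2
cycle 12: W3.I0
cycle 13: idle
cycle 14: idle
cycle 15: idle
cycle 16: idle
cycle 17: idle
cycle 18: idle
cycle 19: idle
cycle 20: W3.I1
cycle 21: W3.I2
cycle 22: W3.I3

Answer: 23 cycles, utilization 16/23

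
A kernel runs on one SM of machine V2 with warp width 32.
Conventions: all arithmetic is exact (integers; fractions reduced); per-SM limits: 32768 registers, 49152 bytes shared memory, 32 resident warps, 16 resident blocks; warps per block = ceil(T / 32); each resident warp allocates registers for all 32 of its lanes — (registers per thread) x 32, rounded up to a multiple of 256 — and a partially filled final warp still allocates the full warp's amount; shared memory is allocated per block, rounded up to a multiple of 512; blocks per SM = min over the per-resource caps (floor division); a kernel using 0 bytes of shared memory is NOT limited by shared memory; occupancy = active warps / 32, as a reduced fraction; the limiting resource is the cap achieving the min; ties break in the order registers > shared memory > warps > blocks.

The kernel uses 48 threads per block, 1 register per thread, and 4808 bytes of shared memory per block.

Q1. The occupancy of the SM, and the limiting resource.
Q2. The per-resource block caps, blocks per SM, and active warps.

Answer: occupancy 9/16, limited by shared memory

registers: 64 blocks
shared memory: 9 blocks
warps: 16 blocks
blocks: 16 blocks

Answer: 9 blocks, 18 active warps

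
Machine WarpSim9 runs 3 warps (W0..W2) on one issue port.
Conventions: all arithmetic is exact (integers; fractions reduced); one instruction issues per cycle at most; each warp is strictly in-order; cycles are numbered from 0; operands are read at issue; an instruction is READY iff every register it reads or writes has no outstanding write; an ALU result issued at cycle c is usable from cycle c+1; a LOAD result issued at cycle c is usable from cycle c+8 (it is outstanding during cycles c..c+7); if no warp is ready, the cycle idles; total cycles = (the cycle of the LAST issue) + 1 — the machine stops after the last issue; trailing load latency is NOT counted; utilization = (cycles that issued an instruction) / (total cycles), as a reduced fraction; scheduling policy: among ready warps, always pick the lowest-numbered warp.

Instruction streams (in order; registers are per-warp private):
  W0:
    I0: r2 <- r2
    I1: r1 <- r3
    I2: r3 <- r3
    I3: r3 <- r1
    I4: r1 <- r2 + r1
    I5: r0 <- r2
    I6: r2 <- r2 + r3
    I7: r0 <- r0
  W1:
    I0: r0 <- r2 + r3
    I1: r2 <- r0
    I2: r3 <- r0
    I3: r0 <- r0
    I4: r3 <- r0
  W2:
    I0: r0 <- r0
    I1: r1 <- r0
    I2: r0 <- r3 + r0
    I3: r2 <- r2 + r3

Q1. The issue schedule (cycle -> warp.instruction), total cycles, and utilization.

cycle 0: W0.I0
cycle 1: W0.I1
cycle 2: W0.I2
cycle 3: W0.I3
cycle 4: W0.I4
cycle 5: W0.I5
cycle 6: W0.I6
cycle 7: W0.I7
cycle 8: W1.I0
cycle 9: W1.I1
cycle 10: W1.I2
cycle 11: W1.I3
cycle 12: W1.I4
cycle 13: W2.I0
cycle 14: W2.I1
cycle 15: W2.I2
cycle 16: W2.I3

Answer: 17 cycles, utilization 1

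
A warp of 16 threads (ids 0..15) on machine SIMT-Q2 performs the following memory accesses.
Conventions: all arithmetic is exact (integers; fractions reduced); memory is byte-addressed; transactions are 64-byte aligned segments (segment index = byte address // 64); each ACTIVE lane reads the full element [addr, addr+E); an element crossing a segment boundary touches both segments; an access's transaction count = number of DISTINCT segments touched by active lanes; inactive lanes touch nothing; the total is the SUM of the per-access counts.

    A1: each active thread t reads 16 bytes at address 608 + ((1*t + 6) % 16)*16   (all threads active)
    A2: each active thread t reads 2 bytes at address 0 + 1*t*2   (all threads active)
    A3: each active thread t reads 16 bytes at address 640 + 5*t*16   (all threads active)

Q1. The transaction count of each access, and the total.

A1: 5 transactions
A2: 1 transaction
A3: 16 transactions

Answer: 5,1,16; total 22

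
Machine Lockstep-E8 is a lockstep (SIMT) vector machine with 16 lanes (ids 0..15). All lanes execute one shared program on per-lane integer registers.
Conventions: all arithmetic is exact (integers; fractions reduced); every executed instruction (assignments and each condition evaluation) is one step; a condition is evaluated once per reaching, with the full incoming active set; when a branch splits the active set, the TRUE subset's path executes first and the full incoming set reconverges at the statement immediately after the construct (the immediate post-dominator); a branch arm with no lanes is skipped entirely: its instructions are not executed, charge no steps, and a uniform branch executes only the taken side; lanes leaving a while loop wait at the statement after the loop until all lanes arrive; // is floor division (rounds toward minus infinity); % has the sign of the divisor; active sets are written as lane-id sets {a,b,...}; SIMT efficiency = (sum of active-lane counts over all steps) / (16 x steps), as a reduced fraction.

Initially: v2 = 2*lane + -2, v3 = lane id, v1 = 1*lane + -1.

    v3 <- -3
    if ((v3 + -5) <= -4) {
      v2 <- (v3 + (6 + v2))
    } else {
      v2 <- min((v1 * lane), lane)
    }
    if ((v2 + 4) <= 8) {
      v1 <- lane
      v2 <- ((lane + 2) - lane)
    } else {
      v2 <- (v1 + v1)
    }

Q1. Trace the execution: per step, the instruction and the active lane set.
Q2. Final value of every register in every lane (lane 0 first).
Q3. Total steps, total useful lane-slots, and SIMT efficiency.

step 0: v3 <- -3                     {0,1,2,3,4,5,6,7,8,9,10,11,12,13,14,15}
step 1: eval ((v3 + -5) <= -4)       {0,1,2,3,4,5,6,7,8,9,10,11,12,13,14,15}
step 2: v2 <- (v3 + (6 + v2))        {0,1,2,3,4,5,6,7,8,9,10,11,12,13,14,15}
step 3: eval ((v2 + 4) <= 8)         {0,1,2,3,4,5,6,7,8,9,10,11,12,13,14,15}
step 4: v1 <- lane                   {0,1}
step 5: v2 <- ((lane + 2) - lane)    {0,1}
step 6: v2 <- (v1 + v1)              {2,3,4,5,6,7,8,9,10,11,12,13,14,15}

Answer: 7 steps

v2: 2,2,2,4,6,8,10,12,14,16,18,20,22,24,26,28
v3: -3,-3,-3,-3,-3,-3,-3,-3,-3,-3,-3,-3,-3,-3,-3,-3
v1: 0,1,1,2,3,4,5,6,7,8,9,10,11,12,13,14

steps = 7; useful = 82; efficiency = 82/112 = 41/56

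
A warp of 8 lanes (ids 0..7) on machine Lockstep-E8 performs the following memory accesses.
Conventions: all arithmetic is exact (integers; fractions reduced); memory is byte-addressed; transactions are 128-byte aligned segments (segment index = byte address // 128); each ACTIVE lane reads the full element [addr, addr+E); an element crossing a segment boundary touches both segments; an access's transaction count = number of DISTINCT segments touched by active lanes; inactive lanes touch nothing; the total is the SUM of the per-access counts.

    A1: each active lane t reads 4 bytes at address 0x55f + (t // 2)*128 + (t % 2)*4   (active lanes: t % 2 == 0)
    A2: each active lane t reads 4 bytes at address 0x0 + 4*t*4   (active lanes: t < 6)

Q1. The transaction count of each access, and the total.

A1: 4 transactions
A2: 1 transaction

Answer: 4,1; total 5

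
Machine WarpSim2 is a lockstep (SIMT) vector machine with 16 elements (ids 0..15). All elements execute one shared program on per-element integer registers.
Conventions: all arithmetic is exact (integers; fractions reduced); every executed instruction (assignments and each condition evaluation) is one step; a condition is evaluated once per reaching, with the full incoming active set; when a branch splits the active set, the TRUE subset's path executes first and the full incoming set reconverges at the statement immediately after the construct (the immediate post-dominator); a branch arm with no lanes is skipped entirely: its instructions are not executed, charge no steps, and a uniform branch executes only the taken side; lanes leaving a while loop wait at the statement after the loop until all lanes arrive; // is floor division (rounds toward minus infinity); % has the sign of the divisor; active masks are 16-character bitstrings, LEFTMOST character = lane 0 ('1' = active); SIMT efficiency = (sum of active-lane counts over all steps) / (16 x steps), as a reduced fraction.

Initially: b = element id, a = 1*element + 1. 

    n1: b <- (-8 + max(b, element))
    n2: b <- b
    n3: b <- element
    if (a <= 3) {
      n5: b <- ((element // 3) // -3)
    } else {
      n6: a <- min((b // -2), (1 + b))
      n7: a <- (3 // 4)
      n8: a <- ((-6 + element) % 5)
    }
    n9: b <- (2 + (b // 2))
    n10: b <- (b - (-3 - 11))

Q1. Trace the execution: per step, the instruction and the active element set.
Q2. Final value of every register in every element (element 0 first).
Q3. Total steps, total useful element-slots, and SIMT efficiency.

step 0: b <- (-8 + max(b, element))  1111111111111111
step 1: b <- b                       1111111111111111
step 2: b <- element                 1111111111111111
step 3: eval (a <= 3)                1111111111111111
step 4: b <- ((element // 3) // -3)  1110000000000000
step 5: a <- min((b // -2), (1 + b)) 0001111111111111
step 6: a <- (3 // 4)                0001111111111111
step 7: a <- ((-6 + element) % 5)    0001111111111111
step 8: b <- (2 + (b // 2))          1111111111111111
step 9: b <- (b - (-3 - 11))         1111111111111111

Answer: 10 steps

b: 16,16,16,17,18,18,19,19,20,20,21,21,22,22,23,23
a: 1,2,3,2,3,4,0,1,2,3,4,0,1,2,3,4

steps = 10; useful = 138; efficiency = 138/160 = 69/80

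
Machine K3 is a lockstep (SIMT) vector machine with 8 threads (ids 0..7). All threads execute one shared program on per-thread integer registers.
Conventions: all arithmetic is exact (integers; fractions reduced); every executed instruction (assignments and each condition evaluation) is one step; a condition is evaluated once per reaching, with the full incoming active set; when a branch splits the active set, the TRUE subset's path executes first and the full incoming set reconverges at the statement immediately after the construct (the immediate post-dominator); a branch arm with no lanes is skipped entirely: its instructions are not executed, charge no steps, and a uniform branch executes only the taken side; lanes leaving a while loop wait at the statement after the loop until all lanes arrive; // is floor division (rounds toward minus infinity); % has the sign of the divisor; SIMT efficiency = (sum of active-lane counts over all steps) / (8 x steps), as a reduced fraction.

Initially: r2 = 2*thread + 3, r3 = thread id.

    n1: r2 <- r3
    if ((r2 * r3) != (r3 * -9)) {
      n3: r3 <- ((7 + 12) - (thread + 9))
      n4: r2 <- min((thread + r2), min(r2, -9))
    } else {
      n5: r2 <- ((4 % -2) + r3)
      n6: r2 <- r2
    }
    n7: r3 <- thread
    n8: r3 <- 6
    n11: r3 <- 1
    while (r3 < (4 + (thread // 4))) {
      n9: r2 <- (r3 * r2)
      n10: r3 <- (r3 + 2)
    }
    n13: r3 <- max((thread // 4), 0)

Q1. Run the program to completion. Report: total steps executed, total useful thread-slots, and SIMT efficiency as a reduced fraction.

Answer: 17 steps, 120 useful, 15/17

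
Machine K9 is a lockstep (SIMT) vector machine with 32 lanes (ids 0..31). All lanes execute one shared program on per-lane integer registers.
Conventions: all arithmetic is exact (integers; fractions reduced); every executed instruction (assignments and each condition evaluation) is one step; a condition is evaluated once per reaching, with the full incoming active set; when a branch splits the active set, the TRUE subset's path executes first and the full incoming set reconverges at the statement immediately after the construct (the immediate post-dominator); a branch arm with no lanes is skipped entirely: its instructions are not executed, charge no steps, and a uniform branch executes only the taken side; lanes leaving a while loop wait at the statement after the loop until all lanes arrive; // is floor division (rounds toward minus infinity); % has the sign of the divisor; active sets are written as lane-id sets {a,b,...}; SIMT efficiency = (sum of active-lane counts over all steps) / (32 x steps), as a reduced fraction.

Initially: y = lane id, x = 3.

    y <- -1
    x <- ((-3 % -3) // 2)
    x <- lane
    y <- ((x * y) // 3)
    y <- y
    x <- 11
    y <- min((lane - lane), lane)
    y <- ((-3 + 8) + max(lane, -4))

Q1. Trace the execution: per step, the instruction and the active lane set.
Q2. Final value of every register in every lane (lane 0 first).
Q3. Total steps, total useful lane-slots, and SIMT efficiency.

step 0: y <- -1                      {0,1,2,3,4,5,6,7,8,9,10,11,12,13,14,15,16,17,18,19,20,21,22,23,24,25,26,27,28,29,30,31}
step 1: x <- ((-3 % -3) // 2)        {0,1,2,3,4,5,6,7,8,9,10,11,12,13,14,15,16,17,18,19,20,21,22,23,24,25,26,27,28,29,30,31}
step 2: x <- lane                    {0,1,2,3,4,5,6,7,8,9,10,11,12,13,14,15,16,17,18,19,20,21,22,23,24,25,26,27,28,29,30,31}
step 3: y <- ((x * y) // 3)          {0,1,2,3,4,5,6,7,8,9,10,11,12,13,14,15,16,17,18,19,20,21,22,23,24,25,26,27,28,29,30,31}
step 4: y <- y                       {0,1,2,3,4,5,6,7,8,9,10,11,12,13,14,15,16,17,18,19,20,21,22,23,24,25,26,27,28,29,30,31}
step 5: x <- 11                      {0,1,2,3,4,5,6,7,8,9,10,11,12,13,14,15,16,17,18,19,20,21,22,23,24,25,26,27,28,29,30,31}
step 6: y <- min((lane - lane), lane) {0,1,2,3,4,5,6,7,8,9,10,11,12,13,14,15,16,17,18,19,20,21,22,23,24,25,26,27,28,29,30,31}
step 7: y <- ((-3 + 8) + max(lane, -4)) {0,1,2,3,4,5,6,7,8,9,10,11,12,13,14,15,16,17,18,19,20,21,22,23,24,25,26,27,28,29,30,31}

Answer: 8 steps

y: 5,6,7,8,9,10,11,12,13,14,15,16,17,18,19,20,21,22,23,24,25,26,27,28,29,30,31,32,33,34,35,36
x: 11,11,11,11,11,11,11,11,11,11,11,11,11,11,11,11,11,11,11,11,11,11,11,11,11,11,11,11,11,11,11,11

steps = 8; useful = 256; efficiency = 256/256 = 1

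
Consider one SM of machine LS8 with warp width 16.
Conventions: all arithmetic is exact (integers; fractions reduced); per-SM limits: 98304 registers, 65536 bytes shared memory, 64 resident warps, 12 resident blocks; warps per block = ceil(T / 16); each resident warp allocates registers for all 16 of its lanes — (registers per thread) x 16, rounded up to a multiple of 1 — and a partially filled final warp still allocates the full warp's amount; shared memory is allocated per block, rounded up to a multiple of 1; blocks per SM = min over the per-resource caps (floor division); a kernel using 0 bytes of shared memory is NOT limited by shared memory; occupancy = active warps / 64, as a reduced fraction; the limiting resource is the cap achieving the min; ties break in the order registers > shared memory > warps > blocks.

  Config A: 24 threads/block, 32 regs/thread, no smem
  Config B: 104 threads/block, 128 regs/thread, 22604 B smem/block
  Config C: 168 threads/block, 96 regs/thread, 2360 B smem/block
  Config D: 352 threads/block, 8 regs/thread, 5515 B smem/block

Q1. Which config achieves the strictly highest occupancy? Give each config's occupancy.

occupancies: A 3/8, B 7/32, C 55/64, D 11/16

Answer: C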